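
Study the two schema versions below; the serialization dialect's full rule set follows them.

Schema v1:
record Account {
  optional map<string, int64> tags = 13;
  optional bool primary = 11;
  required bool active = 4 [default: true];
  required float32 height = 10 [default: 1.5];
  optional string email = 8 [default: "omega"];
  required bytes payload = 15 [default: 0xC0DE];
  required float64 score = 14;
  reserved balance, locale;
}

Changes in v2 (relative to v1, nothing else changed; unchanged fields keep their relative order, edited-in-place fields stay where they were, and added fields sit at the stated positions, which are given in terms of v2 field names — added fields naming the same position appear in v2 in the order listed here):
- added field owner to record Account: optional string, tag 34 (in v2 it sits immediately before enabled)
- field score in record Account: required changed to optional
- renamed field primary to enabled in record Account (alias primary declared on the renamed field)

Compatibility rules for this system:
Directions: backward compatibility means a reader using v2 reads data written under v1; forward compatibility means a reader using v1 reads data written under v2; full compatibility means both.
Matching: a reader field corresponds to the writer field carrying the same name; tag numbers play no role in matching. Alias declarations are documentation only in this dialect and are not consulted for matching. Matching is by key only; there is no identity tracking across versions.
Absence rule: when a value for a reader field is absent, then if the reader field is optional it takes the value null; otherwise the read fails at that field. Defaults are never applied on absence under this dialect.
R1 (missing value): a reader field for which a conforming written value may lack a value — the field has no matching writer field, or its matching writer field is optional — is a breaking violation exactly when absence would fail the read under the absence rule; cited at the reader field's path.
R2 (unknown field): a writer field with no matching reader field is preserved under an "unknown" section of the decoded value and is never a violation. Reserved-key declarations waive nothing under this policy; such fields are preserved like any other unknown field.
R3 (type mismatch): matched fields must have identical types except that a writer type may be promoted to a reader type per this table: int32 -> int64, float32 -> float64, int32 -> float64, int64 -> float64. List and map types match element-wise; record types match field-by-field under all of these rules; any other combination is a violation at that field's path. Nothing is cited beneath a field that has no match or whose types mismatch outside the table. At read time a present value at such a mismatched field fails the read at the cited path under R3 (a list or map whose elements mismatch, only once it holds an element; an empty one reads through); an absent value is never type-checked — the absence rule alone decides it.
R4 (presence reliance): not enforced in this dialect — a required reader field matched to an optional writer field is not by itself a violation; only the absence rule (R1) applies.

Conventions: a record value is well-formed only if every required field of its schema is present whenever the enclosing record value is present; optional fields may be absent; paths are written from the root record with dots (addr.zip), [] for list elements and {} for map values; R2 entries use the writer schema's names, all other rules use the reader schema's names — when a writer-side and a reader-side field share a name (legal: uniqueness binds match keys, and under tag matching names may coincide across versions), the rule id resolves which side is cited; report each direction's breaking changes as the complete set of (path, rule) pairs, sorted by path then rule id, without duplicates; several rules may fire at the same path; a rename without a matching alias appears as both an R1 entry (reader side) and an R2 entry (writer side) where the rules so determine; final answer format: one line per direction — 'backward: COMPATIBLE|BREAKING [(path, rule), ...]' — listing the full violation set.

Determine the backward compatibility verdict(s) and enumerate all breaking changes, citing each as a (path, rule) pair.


backward: COMPATIBLE []

the writer's type comes first in each Account pair
backward pass over Account, reader schema v2, writer schema v1:
  tags <- tags (map<string, int64> -> map<string, int64>, writer optional)
  no writer field matches reader owner
  no writer field matches reader enabled
  active <- active (bool -> bool, writer required)
  height <- height (float32 -> float32, writer required)
  email <- email (string -> string, writer optional)
  payload <- payload (bytes -> bytes, writer required)
  score <- score (float64 -> float64, writer required)
  leftover writer field: primary
  => no violations; backward on Account: COMPATIBLE
the rest of the Account diff is inert for this question:
  added field owner to record Account: optional string, tag 34 (in v2 it sits immediately before enabled) -> inert for the asked Account verdict: nothing fires
  field score in record Account: required changed to optional -> matters only for Account's forward compatibility — outside the asked direction
  renamed field primary to enabled in record Account (alias primary declared on the renamed field) -> inert for the asked Account verdict: nothing fires


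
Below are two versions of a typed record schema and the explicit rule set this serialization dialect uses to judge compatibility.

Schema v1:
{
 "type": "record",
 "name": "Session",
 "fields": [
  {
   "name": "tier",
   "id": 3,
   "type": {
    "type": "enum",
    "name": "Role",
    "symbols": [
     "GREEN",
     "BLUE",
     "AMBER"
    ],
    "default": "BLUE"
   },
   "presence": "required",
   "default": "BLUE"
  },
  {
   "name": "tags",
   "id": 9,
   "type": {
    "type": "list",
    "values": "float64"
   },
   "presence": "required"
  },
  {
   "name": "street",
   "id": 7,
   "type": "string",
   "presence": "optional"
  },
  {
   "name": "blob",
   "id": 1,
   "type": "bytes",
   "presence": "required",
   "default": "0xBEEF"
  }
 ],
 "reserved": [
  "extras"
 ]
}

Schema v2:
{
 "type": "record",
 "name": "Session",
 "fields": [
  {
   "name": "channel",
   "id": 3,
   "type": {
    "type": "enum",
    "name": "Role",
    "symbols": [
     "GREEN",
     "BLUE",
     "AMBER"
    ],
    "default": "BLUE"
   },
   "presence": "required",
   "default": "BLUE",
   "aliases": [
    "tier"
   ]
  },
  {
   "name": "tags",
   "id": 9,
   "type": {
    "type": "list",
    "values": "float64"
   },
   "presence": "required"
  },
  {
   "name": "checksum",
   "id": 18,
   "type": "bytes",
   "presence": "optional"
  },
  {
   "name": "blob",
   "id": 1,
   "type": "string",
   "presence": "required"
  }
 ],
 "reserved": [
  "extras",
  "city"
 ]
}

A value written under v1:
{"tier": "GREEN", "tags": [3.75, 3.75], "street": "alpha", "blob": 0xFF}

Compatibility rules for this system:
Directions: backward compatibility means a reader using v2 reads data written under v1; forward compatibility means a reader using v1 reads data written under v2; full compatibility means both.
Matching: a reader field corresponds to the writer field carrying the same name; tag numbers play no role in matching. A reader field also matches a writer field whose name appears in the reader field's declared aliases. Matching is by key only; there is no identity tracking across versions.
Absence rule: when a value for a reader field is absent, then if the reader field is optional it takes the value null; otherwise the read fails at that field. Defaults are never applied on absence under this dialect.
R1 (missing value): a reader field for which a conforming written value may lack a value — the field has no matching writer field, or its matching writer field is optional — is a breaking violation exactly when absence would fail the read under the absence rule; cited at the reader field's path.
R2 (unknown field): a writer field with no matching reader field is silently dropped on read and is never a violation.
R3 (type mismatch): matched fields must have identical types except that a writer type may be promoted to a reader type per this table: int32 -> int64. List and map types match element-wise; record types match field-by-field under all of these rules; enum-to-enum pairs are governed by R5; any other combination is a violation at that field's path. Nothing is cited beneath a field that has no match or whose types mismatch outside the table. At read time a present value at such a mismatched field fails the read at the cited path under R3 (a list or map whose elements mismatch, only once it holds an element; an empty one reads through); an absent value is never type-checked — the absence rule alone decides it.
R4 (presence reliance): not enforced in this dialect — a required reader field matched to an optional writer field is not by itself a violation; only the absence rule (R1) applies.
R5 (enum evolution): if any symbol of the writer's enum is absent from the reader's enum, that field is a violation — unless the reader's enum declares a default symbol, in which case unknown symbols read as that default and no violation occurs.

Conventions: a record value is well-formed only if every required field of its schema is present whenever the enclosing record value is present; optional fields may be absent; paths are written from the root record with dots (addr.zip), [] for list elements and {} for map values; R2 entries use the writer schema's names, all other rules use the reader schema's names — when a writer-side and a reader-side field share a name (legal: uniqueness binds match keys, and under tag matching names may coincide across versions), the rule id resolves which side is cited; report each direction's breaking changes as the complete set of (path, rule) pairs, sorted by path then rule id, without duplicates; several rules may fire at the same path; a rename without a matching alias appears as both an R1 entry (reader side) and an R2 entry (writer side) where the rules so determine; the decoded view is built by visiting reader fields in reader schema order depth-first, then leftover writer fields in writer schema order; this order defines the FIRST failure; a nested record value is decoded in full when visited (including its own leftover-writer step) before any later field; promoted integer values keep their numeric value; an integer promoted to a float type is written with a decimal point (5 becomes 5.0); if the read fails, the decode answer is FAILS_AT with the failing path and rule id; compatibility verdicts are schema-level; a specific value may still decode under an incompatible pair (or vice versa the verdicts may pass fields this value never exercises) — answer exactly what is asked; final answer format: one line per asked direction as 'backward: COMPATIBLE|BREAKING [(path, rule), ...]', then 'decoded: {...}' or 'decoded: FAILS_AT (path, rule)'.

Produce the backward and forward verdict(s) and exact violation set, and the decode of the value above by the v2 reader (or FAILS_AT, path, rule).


backward: BREAKING [(blob, R3)]; forward: BREAKING [(blob, R3), (tier, R1)]; decoded: FAILS_AT (blob, R3)

in Session below, arrows point writer -> reader
checking backward for Session: reader v2 against writer v1:
  channel <- tier (Role -> Role, writer required)
  tags <- tags (list<float64> -> list<float64>, writer required)
  checksum has no writer counterpart
  blob <- blob (bytes -> string, writer required)
  leftover writer field: street
  violation R3 at blob
  => backward verdict for Session: BREAKING, 1 violation(s)
checking forward for Session: reader v1 against writer v2:
  tier has no writer counterpart
  tags <- tags (list<float64> -> list<float64>, writer required)
  street has no writer counterpart
  blob <- blob (string -> bytes, writer required)
  leftover writer field: channel
  leftover writer field: checksum
  violation R3 at blob
  violation R1 at tier
  => forward verdict for Session: BREAKING, 2 violation(s)
migrating the Session value to v2:
  channel := "GREEN" (from writer tier)
  tags := [3.75, 3.75]
  checksum := null (missing; optional => null)
  read fails at blob under R3
  => FAILS_AT (blob, R3)


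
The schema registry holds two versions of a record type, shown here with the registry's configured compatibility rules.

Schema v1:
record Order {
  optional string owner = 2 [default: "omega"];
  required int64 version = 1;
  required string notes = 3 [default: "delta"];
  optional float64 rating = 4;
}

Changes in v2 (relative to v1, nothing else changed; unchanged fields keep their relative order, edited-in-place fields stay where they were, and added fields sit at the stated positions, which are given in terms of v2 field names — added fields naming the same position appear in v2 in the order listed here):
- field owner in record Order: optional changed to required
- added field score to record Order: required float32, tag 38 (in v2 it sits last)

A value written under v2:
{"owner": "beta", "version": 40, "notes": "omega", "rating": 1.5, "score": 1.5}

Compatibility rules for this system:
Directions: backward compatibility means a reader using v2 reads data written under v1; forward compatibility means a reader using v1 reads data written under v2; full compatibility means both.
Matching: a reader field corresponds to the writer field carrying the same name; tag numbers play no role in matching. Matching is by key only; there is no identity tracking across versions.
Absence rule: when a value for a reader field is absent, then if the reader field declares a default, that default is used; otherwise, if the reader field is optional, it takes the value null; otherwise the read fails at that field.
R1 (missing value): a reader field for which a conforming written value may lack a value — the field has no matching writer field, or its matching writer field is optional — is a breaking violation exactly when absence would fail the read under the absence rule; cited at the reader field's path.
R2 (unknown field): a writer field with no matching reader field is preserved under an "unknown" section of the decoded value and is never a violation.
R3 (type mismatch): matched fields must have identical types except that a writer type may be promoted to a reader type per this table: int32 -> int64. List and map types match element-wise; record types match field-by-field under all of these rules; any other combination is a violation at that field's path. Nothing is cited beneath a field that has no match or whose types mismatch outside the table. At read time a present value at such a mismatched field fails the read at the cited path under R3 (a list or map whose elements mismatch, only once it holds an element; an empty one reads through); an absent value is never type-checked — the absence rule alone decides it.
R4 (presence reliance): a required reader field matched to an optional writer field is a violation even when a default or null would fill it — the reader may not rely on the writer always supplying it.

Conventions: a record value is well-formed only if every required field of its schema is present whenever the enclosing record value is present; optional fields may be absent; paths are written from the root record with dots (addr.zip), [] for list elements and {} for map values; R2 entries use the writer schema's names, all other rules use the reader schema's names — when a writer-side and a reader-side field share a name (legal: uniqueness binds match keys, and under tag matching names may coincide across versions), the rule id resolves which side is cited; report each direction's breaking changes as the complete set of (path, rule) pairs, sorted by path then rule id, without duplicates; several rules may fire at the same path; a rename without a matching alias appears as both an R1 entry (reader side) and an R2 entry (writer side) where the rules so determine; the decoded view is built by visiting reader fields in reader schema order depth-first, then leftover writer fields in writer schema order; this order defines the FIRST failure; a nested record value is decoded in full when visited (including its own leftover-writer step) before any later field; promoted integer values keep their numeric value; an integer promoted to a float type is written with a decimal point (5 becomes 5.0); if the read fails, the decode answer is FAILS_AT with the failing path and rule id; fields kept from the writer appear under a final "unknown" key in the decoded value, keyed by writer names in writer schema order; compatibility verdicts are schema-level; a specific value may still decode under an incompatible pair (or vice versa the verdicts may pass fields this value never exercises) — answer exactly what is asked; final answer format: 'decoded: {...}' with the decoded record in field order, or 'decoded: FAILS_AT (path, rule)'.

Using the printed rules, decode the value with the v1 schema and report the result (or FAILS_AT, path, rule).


decoded: {"owner": "beta", "version": 40, "notes": "omega", "rating": 1.5, "unknown": {"score": 1.5}}

arrows below run writer -> reader for Order
decode (reader v1):
  owner := "beta"
  version := 40
  notes := "omega"
  rating := 1.5
  writer score: kept under "unknown"
  => decoded: {"owner": "beta", "version": 40, "notes": "omega", "rating": 1.5, "unknown": {"score": 1.5}}
the rest of the Order diff is inert for this question:
  field owner in record Order: optional changed to required -> a verdict-level change on Order — the shown value reads the same


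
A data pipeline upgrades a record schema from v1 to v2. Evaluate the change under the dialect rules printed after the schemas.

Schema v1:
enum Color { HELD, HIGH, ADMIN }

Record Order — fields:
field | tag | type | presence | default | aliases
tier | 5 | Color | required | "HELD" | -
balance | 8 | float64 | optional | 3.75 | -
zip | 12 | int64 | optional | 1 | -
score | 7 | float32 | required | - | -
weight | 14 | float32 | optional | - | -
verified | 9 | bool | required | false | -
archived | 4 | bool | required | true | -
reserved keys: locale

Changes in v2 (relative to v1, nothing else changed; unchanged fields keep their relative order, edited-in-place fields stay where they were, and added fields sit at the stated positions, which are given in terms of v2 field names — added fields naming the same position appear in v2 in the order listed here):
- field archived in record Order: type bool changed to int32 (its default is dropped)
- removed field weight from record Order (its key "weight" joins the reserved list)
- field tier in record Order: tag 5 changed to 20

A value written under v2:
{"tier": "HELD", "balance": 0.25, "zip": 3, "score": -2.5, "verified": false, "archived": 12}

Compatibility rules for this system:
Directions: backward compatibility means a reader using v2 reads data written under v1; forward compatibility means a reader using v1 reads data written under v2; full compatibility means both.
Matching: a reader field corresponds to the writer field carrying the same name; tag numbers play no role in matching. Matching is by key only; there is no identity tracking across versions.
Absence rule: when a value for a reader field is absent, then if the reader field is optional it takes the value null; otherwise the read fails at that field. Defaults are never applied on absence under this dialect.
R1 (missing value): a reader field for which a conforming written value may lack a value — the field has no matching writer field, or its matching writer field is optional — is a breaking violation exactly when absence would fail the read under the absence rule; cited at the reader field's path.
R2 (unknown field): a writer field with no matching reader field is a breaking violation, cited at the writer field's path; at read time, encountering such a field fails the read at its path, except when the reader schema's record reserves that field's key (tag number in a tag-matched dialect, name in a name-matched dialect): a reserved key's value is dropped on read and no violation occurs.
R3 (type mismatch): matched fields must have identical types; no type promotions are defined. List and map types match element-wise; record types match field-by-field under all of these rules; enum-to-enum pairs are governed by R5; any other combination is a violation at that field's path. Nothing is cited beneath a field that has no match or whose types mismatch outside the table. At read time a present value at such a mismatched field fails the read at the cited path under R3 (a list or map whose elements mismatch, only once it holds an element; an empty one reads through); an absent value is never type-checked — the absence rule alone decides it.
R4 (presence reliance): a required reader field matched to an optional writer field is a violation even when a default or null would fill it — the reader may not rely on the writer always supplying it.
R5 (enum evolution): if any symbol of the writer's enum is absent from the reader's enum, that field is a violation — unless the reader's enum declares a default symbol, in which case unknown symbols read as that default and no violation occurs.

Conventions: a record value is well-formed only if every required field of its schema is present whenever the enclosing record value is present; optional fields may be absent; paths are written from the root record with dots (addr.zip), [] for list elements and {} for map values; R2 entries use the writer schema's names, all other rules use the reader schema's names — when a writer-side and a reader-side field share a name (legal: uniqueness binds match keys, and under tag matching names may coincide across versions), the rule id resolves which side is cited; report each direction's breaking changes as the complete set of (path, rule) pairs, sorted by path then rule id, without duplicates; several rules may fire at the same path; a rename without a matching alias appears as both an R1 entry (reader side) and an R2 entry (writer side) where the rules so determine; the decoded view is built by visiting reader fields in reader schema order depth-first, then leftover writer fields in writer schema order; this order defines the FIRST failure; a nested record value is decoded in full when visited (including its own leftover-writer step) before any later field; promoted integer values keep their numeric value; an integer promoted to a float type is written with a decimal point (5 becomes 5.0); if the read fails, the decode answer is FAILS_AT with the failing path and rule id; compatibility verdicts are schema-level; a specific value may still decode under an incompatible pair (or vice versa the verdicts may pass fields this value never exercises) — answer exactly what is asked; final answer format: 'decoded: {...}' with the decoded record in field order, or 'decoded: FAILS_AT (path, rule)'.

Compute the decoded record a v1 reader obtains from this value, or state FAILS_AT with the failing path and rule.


in Order below, arrows point writer -> reader
decoding the Order value with the v1 reader:
  tier := "HELD"
  balance := 0.25
  zip := 3
  score := -2.5
  weight := null (not supplied -> null)
  verified := false
  read fails at archived under R3
  => FAILS_AT (archived, R3)
ruling out the remaining Order differences:
  removed field weight from record Order (its key "weight" joins the reserved list) -> no rule fires on it and the decoded Order view is identical with or without it
  field tier in record Order: tag 5 changed to 20 -> no rule fires on it and the decoded Order view is identical with or without it

decoded: FAILS_AT (archived, R3)


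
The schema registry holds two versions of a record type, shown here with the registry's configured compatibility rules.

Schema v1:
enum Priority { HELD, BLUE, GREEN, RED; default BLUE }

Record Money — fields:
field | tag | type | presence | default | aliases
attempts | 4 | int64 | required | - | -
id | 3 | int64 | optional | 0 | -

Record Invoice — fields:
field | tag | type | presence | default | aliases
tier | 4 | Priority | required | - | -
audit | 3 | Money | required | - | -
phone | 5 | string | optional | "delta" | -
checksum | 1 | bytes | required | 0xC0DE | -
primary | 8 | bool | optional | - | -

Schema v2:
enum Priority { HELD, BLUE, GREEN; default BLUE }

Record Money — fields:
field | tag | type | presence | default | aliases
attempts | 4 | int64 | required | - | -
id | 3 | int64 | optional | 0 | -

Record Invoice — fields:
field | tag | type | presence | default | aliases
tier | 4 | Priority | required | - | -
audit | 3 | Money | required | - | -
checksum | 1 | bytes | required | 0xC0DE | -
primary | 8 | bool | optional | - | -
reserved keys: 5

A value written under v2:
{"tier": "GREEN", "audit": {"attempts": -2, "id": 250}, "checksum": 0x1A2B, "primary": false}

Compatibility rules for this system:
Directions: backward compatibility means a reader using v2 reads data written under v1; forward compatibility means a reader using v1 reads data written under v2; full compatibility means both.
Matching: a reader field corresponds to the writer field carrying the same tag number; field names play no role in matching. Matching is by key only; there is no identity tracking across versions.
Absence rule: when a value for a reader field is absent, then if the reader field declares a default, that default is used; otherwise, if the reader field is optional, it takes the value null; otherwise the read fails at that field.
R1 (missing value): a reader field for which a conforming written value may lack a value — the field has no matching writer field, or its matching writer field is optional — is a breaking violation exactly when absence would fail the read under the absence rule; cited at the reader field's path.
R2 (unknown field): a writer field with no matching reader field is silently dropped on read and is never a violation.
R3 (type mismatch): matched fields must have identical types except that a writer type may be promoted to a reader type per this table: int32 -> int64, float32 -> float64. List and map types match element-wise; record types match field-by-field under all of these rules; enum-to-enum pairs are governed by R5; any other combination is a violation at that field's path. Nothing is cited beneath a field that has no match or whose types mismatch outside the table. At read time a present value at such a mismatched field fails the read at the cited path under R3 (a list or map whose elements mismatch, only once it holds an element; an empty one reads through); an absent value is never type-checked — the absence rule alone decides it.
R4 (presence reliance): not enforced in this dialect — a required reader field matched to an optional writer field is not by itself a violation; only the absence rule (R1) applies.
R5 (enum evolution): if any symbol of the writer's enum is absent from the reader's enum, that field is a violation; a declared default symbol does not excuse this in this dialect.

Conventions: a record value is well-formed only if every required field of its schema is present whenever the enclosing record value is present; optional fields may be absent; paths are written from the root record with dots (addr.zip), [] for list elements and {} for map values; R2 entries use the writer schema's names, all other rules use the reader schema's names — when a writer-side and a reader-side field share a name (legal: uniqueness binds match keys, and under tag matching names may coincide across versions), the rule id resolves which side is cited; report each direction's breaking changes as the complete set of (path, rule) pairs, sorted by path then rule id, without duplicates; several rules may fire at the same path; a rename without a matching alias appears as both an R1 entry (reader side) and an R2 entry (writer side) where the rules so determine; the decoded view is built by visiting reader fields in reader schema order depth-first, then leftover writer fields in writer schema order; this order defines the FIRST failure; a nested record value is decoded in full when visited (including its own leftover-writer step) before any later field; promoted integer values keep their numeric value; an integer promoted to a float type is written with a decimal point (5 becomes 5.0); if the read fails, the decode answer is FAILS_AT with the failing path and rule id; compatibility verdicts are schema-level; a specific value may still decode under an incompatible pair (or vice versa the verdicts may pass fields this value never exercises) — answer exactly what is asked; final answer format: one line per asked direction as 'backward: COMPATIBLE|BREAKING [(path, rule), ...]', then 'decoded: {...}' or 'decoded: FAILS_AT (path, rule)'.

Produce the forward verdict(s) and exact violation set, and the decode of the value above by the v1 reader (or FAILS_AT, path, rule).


the writer's type comes first in each Invoice pair
forward for Invoice (reader v1, writer v2):
  tier <- tier (Priority -> Priority, writer required)
  audit <- audit (Money -> Money, writer required)
  phone: no writer match
  checksum <- checksum (bytes -> bytes, writer required)
  primary <- primary (bool -> bool, writer optional)
  audit.attempts <- audit.attempts (int64 -> int64, writer required)
  audit.id <- audit.id (int64 -> int64, writer optional)
  => forward verdict for Invoice: COMPATIBLE, no violations
decode (reader v1):
  tier := "GREEN"
  audit.attempts := -2
  audit.id := 250
  phone := "delta" (missing; default applied)
  checksum := 0x1A2B
  primary := false
  => decoded: {"tier": "GREEN", "audit": {"attempts": -2, "id": 250}, "phone": "delta", "checksum": 0x1A2B, "primary": false}
checking off the Invoice differences that do not matter here:
  enum Priority (field tier in record Invoice): symbol RED removed -> fires only in the backward direction of Invoice, which is not asked here
  removed field phone from record Invoice -> fires no rule on Invoice, leaving the asked answer as it is

forward: COMPATIBLE []; decoded: {"tier": "GREEN", "audit": {"attempts": -2, "id": 250}, "phone": "delta", "checksum": 0x1A2B, "primary": false}


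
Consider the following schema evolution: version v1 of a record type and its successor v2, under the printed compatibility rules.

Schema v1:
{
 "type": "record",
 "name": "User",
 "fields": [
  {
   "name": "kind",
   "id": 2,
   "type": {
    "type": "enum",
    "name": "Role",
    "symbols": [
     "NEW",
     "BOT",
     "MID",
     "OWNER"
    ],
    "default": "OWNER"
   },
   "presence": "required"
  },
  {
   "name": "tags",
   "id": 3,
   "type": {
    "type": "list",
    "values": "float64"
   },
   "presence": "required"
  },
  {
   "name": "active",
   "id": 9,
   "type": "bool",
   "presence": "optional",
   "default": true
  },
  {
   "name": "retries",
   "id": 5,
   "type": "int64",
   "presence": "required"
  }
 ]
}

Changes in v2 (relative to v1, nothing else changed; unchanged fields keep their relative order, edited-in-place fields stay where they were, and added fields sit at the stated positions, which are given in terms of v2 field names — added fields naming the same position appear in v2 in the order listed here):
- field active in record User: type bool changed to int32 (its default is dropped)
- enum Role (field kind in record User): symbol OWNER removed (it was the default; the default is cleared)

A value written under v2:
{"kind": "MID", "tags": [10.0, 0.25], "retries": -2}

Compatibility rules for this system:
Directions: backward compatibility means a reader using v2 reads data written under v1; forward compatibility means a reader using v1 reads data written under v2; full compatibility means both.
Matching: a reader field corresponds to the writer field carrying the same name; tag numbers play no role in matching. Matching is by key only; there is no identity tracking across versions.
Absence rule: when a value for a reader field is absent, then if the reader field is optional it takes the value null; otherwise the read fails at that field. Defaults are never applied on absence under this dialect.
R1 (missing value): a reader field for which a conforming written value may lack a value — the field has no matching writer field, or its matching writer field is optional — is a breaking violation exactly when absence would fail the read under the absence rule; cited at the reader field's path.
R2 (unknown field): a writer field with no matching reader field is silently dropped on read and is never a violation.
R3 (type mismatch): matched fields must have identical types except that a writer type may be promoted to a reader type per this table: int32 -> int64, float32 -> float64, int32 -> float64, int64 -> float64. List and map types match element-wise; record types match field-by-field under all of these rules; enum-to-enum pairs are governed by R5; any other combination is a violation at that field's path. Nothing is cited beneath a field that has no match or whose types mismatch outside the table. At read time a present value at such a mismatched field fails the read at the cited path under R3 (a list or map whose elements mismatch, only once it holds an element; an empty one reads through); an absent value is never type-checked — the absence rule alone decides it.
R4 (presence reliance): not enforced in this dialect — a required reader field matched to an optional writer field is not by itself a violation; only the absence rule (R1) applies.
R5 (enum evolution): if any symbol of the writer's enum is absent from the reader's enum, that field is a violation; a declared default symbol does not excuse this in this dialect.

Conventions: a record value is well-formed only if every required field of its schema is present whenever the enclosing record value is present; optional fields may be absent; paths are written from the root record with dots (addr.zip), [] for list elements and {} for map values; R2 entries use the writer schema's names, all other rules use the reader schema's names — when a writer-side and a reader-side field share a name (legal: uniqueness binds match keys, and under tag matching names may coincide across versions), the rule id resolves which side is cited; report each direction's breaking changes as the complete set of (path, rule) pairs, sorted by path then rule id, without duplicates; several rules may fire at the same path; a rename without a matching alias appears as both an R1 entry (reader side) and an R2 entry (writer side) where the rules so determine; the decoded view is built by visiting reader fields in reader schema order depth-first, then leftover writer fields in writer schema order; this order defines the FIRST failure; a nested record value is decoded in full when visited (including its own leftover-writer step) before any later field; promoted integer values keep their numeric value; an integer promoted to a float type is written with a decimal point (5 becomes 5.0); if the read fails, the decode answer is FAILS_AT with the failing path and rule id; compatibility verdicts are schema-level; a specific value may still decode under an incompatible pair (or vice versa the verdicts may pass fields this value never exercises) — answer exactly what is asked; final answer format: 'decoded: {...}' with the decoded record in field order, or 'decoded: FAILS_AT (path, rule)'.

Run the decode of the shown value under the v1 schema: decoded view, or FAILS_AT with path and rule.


arrows below run writer -> reader for User
decode walk for User under reader schema v1:
  kind := "MID"
  tags := [10.0, 0.25]
  active := null (absent, optional -> null)
  retries := -2
  => decoded: {"kind": "MID", "tags": [10.0, 0.25], "active": null, "retries": -2}
the rest of the User diff is inert for this question:
  field active in record User: type bool changed to int32 (its default is dropped) -> affects the rule determinations only; this particular User value decodes identically
  enum Role (field kind in record User): symbol OWNER removed (it was the default; the default is cleared) -> affects the rule determinations only; this particular User value decodes identically

decoded: {"kind": "MID", "tags": [10.0, 0.25], "active": null, "retries": -2}


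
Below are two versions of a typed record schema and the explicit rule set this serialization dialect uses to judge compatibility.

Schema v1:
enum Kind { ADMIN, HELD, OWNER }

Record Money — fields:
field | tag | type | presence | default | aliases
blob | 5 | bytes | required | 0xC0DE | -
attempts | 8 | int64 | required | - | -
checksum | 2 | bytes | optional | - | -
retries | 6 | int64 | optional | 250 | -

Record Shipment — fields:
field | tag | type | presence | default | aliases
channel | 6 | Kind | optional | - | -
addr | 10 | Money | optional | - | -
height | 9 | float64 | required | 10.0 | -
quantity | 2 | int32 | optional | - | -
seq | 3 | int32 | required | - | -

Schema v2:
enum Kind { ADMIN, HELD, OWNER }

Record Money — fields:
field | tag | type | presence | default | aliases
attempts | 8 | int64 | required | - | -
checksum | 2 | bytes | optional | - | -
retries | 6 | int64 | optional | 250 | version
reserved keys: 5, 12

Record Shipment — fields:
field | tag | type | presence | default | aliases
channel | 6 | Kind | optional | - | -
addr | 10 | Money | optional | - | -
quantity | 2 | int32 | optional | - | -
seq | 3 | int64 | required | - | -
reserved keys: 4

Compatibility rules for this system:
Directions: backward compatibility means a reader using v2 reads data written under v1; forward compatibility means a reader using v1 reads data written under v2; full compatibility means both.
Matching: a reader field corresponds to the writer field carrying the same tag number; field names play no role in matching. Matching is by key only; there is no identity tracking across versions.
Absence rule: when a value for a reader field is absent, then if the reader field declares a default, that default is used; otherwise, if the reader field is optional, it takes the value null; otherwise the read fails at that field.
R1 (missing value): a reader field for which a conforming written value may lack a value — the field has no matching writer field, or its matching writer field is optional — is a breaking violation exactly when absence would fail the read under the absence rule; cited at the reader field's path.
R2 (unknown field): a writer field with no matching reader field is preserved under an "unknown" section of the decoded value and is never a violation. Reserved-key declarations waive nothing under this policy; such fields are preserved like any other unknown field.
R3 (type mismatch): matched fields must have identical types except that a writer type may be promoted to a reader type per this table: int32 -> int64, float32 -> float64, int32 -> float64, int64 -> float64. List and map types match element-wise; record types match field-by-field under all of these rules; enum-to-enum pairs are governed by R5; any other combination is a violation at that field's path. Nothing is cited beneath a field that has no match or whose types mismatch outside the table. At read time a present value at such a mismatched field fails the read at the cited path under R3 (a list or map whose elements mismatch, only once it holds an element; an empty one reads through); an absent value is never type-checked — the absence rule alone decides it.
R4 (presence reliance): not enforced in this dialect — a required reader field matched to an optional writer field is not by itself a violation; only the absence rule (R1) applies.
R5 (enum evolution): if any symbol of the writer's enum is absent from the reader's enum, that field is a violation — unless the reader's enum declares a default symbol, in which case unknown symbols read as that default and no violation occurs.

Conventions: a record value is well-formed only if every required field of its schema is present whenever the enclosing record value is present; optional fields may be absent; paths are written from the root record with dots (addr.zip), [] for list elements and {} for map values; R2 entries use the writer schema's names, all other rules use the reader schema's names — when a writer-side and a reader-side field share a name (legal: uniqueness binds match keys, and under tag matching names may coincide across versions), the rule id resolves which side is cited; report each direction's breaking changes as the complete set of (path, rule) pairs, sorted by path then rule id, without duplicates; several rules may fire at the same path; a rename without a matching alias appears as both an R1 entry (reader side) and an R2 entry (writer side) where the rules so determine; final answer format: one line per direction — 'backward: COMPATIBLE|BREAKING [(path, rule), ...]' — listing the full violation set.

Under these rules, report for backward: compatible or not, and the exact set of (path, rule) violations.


the writer's type comes first in each Shipment pair
checking backward for Shipment: reader v2 against writer v1:
  writer optional, Kind -> Kind: reader channel maps from writer channel
  writer optional, Money -> Money: reader addr maps from writer addr
  writer optional, int32 -> int32: reader quantity maps from writer quantity
  writer required, int32 -> int64: reader seq maps from writer seq
  writer field height has no reader counterpart
  writer required, int64 -> int64: reader addr.attempts maps from writer addr.attempts
  writer optional, bytes -> bytes: reader addr.checksum maps from writer addr.checksum
  writer optional, int64 -> int64: reader addr.retries maps from writer addr.retries
  writer field addr.blob has no reader counterpart
  => backward verdict for Shipment: COMPATIBLE, no violations
the rest of the Shipment diff is inert for this question:
  removed field blob from record Money (its key 5 joins the reserved list) -> triggers nothing under Shipment's printed rules — same verdict
  field seq in record Shipment: type int32 changed to int64 -> matters only for Shipment's forward compatibility — outside the asked direction
  removed field height from record Shipment -> triggers nothing under Shipment's printed rules — same verdict

backward: COMPATIBLE []
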